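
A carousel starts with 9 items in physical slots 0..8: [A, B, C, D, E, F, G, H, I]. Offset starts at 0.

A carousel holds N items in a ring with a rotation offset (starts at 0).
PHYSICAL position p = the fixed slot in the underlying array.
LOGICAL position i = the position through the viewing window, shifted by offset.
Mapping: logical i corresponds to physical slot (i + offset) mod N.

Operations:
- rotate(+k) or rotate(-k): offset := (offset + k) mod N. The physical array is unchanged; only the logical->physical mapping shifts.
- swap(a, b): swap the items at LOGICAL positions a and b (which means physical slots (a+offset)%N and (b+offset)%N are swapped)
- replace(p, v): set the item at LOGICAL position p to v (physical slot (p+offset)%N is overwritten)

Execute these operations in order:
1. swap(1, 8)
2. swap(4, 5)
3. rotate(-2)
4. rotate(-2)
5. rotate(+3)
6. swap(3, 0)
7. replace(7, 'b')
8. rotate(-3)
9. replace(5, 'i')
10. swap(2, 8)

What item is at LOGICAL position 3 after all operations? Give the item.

Answer: C

Derivation:
After op 1 (swap(1, 8)): offset=0, physical=[A,I,C,D,E,F,G,H,B], logical=[A,I,C,D,E,F,G,H,B]
After op 2 (swap(4, 5)): offset=0, physical=[A,I,C,D,F,E,G,H,B], logical=[A,I,C,D,F,E,G,H,B]
After op 3 (rotate(-2)): offset=7, physical=[A,I,C,D,F,E,G,H,B], logical=[H,B,A,I,C,D,F,E,G]
After op 4 (rotate(-2)): offset=5, physical=[A,I,C,D,F,E,G,H,B], logical=[E,G,H,B,A,I,C,D,F]
After op 5 (rotate(+3)): offset=8, physical=[A,I,C,D,F,E,G,H,B], logical=[B,A,I,C,D,F,E,G,H]
After op 6 (swap(3, 0)): offset=8, physical=[A,I,B,D,F,E,G,H,C], logical=[C,A,I,B,D,F,E,G,H]
After op 7 (replace(7, 'b')): offset=8, physical=[A,I,B,D,F,E,b,H,C], logical=[C,A,I,B,D,F,E,b,H]
After op 8 (rotate(-3)): offset=5, physical=[A,I,B,D,F,E,b,H,C], logical=[E,b,H,C,A,I,B,D,F]
After op 9 (replace(5, 'i')): offset=5, physical=[A,i,B,D,F,E,b,H,C], logical=[E,b,H,C,A,i,B,D,F]
After op 10 (swap(2, 8)): offset=5, physical=[A,i,B,D,H,E,b,F,C], logical=[E,b,F,C,A,i,B,D,H]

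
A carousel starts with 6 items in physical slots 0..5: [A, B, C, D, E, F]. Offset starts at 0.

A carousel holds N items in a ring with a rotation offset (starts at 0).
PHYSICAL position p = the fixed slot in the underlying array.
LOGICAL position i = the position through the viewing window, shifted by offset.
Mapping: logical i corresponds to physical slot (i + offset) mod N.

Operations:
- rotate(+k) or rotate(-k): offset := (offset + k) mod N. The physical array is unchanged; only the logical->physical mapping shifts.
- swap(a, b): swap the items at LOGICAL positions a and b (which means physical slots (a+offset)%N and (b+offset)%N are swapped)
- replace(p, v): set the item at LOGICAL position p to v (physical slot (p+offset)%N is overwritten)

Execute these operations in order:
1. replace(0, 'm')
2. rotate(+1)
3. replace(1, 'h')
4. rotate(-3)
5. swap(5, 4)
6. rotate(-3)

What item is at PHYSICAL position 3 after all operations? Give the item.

After op 1 (replace(0, 'm')): offset=0, physical=[m,B,C,D,E,F], logical=[m,B,C,D,E,F]
After op 2 (rotate(+1)): offset=1, physical=[m,B,C,D,E,F], logical=[B,C,D,E,F,m]
After op 3 (replace(1, 'h')): offset=1, physical=[m,B,h,D,E,F], logical=[B,h,D,E,F,m]
After op 4 (rotate(-3)): offset=4, physical=[m,B,h,D,E,F], logical=[E,F,m,B,h,D]
After op 5 (swap(5, 4)): offset=4, physical=[m,B,D,h,E,F], logical=[E,F,m,B,D,h]
After op 6 (rotate(-3)): offset=1, physical=[m,B,D,h,E,F], logical=[B,D,h,E,F,m]

Answer: h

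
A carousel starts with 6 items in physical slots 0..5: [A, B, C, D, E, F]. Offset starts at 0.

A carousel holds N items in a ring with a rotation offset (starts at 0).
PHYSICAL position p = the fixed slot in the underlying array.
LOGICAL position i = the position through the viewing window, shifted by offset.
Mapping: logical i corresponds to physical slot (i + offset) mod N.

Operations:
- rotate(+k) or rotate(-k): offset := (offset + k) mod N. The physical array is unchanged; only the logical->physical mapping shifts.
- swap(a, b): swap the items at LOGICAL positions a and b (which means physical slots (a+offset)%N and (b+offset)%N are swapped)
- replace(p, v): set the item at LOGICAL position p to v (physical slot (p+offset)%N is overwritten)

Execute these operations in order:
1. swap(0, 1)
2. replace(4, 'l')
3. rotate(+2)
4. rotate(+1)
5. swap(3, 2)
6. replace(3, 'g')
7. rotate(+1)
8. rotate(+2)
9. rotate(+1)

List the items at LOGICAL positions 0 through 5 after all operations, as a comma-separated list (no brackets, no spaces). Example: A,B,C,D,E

Answer: A,C,D,l,B,g

Derivation:
After op 1 (swap(0, 1)): offset=0, physical=[B,A,C,D,E,F], logical=[B,A,C,D,E,F]
After op 2 (replace(4, 'l')): offset=0, physical=[B,A,C,D,l,F], logical=[B,A,C,D,l,F]
After op 3 (rotate(+2)): offset=2, physical=[B,A,C,D,l,F], logical=[C,D,l,F,B,A]
After op 4 (rotate(+1)): offset=3, physical=[B,A,C,D,l,F], logical=[D,l,F,B,A,C]
After op 5 (swap(3, 2)): offset=3, physical=[F,A,C,D,l,B], logical=[D,l,B,F,A,C]
After op 6 (replace(3, 'g')): offset=3, physical=[g,A,C,D,l,B], logical=[D,l,B,g,A,C]
After op 7 (rotate(+1)): offset=4, physical=[g,A,C,D,l,B], logical=[l,B,g,A,C,D]
After op 8 (rotate(+2)): offset=0, physical=[g,A,C,D,l,B], logical=[g,A,C,D,l,B]
After op 9 (rotate(+1)): offset=1, physical=[g,A,C,D,l,B], logical=[A,C,D,l,B,g]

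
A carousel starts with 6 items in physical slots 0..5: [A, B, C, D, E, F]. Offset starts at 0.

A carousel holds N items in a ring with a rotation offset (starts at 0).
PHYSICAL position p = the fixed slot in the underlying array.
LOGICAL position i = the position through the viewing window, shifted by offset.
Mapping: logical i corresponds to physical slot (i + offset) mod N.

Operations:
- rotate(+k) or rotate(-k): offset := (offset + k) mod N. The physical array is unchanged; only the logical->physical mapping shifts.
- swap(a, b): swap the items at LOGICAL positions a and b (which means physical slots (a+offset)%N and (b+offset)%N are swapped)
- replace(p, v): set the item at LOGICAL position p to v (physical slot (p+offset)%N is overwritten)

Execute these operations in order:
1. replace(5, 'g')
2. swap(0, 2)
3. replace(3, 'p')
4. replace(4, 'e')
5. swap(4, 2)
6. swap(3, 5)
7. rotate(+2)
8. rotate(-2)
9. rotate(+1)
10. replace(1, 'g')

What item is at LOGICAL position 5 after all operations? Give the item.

Answer: C

Derivation:
After op 1 (replace(5, 'g')): offset=0, physical=[A,B,C,D,E,g], logical=[A,B,C,D,E,g]
After op 2 (swap(0, 2)): offset=0, physical=[C,B,A,D,E,g], logical=[C,B,A,D,E,g]
After op 3 (replace(3, 'p')): offset=0, physical=[C,B,A,p,E,g], logical=[C,B,A,p,E,g]
After op 4 (replace(4, 'e')): offset=0, physical=[C,B,A,p,e,g], logical=[C,B,A,p,e,g]
After op 5 (swap(4, 2)): offset=0, physical=[C,B,e,p,A,g], logical=[C,B,e,p,A,g]
After op 6 (swap(3, 5)): offset=0, physical=[C,B,e,g,A,p], logical=[C,B,e,g,A,p]
After op 7 (rotate(+2)): offset=2, physical=[C,B,e,g,A,p], logical=[e,g,A,p,C,B]
After op 8 (rotate(-2)): offset=0, physical=[C,B,e,g,A,p], logical=[C,B,e,g,A,p]
After op 9 (rotate(+1)): offset=1, physical=[C,B,e,g,A,p], logical=[B,e,g,A,p,C]
After op 10 (replace(1, 'g')): offset=1, physical=[C,B,g,g,A,p], logical=[B,g,g,A,p,C]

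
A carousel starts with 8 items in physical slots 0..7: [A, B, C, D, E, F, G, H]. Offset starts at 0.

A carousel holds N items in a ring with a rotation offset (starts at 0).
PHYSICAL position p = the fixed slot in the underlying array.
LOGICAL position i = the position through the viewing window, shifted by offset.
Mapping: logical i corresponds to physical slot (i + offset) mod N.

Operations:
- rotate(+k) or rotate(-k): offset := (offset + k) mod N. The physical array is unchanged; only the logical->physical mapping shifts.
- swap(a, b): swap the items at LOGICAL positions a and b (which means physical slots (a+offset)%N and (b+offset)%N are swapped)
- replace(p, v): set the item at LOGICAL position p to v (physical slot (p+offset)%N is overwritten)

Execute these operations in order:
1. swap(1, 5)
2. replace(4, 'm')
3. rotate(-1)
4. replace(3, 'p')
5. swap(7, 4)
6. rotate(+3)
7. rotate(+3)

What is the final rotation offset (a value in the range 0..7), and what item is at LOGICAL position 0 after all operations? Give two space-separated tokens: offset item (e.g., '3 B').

After op 1 (swap(1, 5)): offset=0, physical=[A,F,C,D,E,B,G,H], logical=[A,F,C,D,E,B,G,H]
After op 2 (replace(4, 'm')): offset=0, physical=[A,F,C,D,m,B,G,H], logical=[A,F,C,D,m,B,G,H]
After op 3 (rotate(-1)): offset=7, physical=[A,F,C,D,m,B,G,H], logical=[H,A,F,C,D,m,B,G]
After op 4 (replace(3, 'p')): offset=7, physical=[A,F,p,D,m,B,G,H], logical=[H,A,F,p,D,m,B,G]
After op 5 (swap(7, 4)): offset=7, physical=[A,F,p,G,m,B,D,H], logical=[H,A,F,p,G,m,B,D]
After op 6 (rotate(+3)): offset=2, physical=[A,F,p,G,m,B,D,H], logical=[p,G,m,B,D,H,A,F]
After op 7 (rotate(+3)): offset=5, physical=[A,F,p,G,m,B,D,H], logical=[B,D,H,A,F,p,G,m]

Answer: 5 B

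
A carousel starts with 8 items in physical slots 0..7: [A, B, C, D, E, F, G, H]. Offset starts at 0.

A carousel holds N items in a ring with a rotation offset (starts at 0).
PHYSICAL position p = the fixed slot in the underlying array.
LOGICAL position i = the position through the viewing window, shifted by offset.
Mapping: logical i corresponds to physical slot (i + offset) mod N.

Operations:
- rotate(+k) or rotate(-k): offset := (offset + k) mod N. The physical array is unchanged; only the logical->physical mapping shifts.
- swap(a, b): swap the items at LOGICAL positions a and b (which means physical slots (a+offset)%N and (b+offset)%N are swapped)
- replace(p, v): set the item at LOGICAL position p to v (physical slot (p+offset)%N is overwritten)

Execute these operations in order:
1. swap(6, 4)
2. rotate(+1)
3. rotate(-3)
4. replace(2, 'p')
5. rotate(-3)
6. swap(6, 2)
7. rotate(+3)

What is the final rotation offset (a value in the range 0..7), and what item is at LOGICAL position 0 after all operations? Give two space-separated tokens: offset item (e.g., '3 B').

After op 1 (swap(6, 4)): offset=0, physical=[A,B,C,D,G,F,E,H], logical=[A,B,C,D,G,F,E,H]
After op 2 (rotate(+1)): offset=1, physical=[A,B,C,D,G,F,E,H], logical=[B,C,D,G,F,E,H,A]
After op 3 (rotate(-3)): offset=6, physical=[A,B,C,D,G,F,E,H], logical=[E,H,A,B,C,D,G,F]
After op 4 (replace(2, 'p')): offset=6, physical=[p,B,C,D,G,F,E,H], logical=[E,H,p,B,C,D,G,F]
After op 5 (rotate(-3)): offset=3, physical=[p,B,C,D,G,F,E,H], logical=[D,G,F,E,H,p,B,C]
After op 6 (swap(6, 2)): offset=3, physical=[p,F,C,D,G,B,E,H], logical=[D,G,B,E,H,p,F,C]
After op 7 (rotate(+3)): offset=6, physical=[p,F,C,D,G,B,E,H], logical=[E,H,p,F,C,D,G,B]

Answer: 6 E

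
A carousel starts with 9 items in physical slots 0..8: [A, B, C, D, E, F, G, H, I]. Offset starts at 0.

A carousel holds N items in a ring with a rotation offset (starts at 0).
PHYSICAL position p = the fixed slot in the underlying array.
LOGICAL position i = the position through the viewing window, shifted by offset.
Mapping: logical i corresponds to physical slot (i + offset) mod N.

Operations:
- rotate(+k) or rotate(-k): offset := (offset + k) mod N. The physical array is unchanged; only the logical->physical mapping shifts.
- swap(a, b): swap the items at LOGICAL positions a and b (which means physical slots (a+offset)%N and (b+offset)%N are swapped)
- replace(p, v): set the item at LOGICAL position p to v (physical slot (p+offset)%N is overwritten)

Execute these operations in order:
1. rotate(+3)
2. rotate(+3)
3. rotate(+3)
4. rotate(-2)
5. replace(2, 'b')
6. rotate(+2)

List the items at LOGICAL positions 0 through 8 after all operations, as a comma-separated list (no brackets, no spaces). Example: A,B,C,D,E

After op 1 (rotate(+3)): offset=3, physical=[A,B,C,D,E,F,G,H,I], logical=[D,E,F,G,H,I,A,B,C]
After op 2 (rotate(+3)): offset=6, physical=[A,B,C,D,E,F,G,H,I], logical=[G,H,I,A,B,C,D,E,F]
After op 3 (rotate(+3)): offset=0, physical=[A,B,C,D,E,F,G,H,I], logical=[A,B,C,D,E,F,G,H,I]
After op 4 (rotate(-2)): offset=7, physical=[A,B,C,D,E,F,G,H,I], logical=[H,I,A,B,C,D,E,F,G]
After op 5 (replace(2, 'b')): offset=7, physical=[b,B,C,D,E,F,G,H,I], logical=[H,I,b,B,C,D,E,F,G]
After op 6 (rotate(+2)): offset=0, physical=[b,B,C,D,E,F,G,H,I], logical=[b,B,C,D,E,F,G,H,I]

Answer: b,B,C,D,E,F,G,H,I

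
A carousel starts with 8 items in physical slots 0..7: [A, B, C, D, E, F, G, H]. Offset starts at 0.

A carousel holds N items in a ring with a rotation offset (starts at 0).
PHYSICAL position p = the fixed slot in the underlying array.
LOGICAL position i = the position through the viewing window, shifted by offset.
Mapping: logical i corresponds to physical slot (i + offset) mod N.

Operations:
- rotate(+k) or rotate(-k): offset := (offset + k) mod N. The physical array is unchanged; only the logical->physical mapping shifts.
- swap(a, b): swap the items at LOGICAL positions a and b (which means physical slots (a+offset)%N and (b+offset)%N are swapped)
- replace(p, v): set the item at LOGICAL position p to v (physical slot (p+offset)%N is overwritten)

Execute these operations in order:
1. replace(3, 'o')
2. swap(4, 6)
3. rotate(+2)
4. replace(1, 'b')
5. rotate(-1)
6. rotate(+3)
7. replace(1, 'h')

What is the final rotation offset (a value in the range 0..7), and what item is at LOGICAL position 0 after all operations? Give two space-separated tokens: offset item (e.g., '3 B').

Answer: 4 G

Derivation:
After op 1 (replace(3, 'o')): offset=0, physical=[A,B,C,o,E,F,G,H], logical=[A,B,C,o,E,F,G,H]
After op 2 (swap(4, 6)): offset=0, physical=[A,B,C,o,G,F,E,H], logical=[A,B,C,o,G,F,E,H]
After op 3 (rotate(+2)): offset=2, physical=[A,B,C,o,G,F,E,H], logical=[C,o,G,F,E,H,A,B]
After op 4 (replace(1, 'b')): offset=2, physical=[A,B,C,b,G,F,E,H], logical=[C,b,G,F,E,H,A,B]
After op 5 (rotate(-1)): offset=1, physical=[A,B,C,b,G,F,E,H], logical=[B,C,b,G,F,E,H,A]
After op 6 (rotate(+3)): offset=4, physical=[A,B,C,b,G,F,E,H], logical=[G,F,E,H,A,B,C,b]
After op 7 (replace(1, 'h')): offset=4, physical=[A,B,C,b,G,h,E,H], logical=[G,h,E,H,A,B,C,b]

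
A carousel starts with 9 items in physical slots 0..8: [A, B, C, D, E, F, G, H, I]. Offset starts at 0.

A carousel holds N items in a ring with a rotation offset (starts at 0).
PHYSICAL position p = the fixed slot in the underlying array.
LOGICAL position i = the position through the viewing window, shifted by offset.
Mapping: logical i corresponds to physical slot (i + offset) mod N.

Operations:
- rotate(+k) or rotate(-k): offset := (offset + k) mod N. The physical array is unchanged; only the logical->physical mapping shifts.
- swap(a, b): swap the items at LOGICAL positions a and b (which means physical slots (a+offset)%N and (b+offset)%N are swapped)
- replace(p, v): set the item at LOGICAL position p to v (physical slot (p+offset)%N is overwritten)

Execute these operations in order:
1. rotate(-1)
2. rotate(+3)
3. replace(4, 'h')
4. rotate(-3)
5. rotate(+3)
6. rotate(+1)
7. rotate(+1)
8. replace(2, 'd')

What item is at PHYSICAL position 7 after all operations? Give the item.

Answer: H

Derivation:
After op 1 (rotate(-1)): offset=8, physical=[A,B,C,D,E,F,G,H,I], logical=[I,A,B,C,D,E,F,G,H]
After op 2 (rotate(+3)): offset=2, physical=[A,B,C,D,E,F,G,H,I], logical=[C,D,E,F,G,H,I,A,B]
After op 3 (replace(4, 'h')): offset=2, physical=[A,B,C,D,E,F,h,H,I], logical=[C,D,E,F,h,H,I,A,B]
After op 4 (rotate(-3)): offset=8, physical=[A,B,C,D,E,F,h,H,I], logical=[I,A,B,C,D,E,F,h,H]
After op 5 (rotate(+3)): offset=2, physical=[A,B,C,D,E,F,h,H,I], logical=[C,D,E,F,h,H,I,A,B]
After op 6 (rotate(+1)): offset=3, physical=[A,B,C,D,E,F,h,H,I], logical=[D,E,F,h,H,I,A,B,C]
After op 7 (rotate(+1)): offset=4, physical=[A,B,C,D,E,F,h,H,I], logical=[E,F,h,H,I,A,B,C,D]
After op 8 (replace(2, 'd')): offset=4, physical=[A,B,C,D,E,F,d,H,I], logical=[E,F,d,H,I,A,B,C,D]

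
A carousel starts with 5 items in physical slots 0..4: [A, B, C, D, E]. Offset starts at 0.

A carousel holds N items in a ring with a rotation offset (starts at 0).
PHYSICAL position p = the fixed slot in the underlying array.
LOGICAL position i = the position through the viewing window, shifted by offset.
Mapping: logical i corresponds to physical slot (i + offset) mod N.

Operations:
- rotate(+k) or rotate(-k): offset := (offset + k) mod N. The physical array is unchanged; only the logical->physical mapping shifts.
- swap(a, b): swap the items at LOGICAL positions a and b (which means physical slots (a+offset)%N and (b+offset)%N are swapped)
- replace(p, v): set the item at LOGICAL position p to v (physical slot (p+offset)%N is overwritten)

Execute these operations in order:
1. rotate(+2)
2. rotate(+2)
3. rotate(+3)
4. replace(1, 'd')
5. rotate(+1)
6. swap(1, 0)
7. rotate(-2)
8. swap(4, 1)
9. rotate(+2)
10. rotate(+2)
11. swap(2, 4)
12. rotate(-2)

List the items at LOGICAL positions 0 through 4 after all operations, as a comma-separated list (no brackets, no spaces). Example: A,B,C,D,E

After op 1 (rotate(+2)): offset=2, physical=[A,B,C,D,E], logical=[C,D,E,A,B]
After op 2 (rotate(+2)): offset=4, physical=[A,B,C,D,E], logical=[E,A,B,C,D]
After op 3 (rotate(+3)): offset=2, physical=[A,B,C,D,E], logical=[C,D,E,A,B]
After op 4 (replace(1, 'd')): offset=2, physical=[A,B,C,d,E], logical=[C,d,E,A,B]
After op 5 (rotate(+1)): offset=3, physical=[A,B,C,d,E], logical=[d,E,A,B,C]
After op 6 (swap(1, 0)): offset=3, physical=[A,B,C,E,d], logical=[E,d,A,B,C]
After op 7 (rotate(-2)): offset=1, physical=[A,B,C,E,d], logical=[B,C,E,d,A]
After op 8 (swap(4, 1)): offset=1, physical=[C,B,A,E,d], logical=[B,A,E,d,C]
After op 9 (rotate(+2)): offset=3, physical=[C,B,A,E,d], logical=[E,d,C,B,A]
After op 10 (rotate(+2)): offset=0, physical=[C,B,A,E,d], logical=[C,B,A,E,d]
After op 11 (swap(2, 4)): offset=0, physical=[C,B,d,E,A], logical=[C,B,d,E,A]
After op 12 (rotate(-2)): offset=3, physical=[C,B,d,E,A], logical=[E,A,C,B,d]

Answer: E,A,C,B,d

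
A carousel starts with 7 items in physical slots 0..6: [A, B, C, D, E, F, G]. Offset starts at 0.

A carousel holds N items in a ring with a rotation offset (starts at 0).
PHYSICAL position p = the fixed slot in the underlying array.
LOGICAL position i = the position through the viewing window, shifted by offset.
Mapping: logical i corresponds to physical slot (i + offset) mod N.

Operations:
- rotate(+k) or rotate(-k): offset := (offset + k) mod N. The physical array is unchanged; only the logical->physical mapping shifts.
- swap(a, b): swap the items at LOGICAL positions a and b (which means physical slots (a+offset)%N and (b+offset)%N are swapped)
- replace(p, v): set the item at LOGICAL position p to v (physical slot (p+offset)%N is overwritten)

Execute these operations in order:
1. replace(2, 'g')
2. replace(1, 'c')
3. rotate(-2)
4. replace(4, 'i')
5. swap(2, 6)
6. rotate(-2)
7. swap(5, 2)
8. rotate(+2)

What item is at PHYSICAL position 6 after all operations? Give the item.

After op 1 (replace(2, 'g')): offset=0, physical=[A,B,g,D,E,F,G], logical=[A,B,g,D,E,F,G]
After op 2 (replace(1, 'c')): offset=0, physical=[A,c,g,D,E,F,G], logical=[A,c,g,D,E,F,G]
After op 3 (rotate(-2)): offset=5, physical=[A,c,g,D,E,F,G], logical=[F,G,A,c,g,D,E]
After op 4 (replace(4, 'i')): offset=5, physical=[A,c,i,D,E,F,G], logical=[F,G,A,c,i,D,E]
After op 5 (swap(2, 6)): offset=5, physical=[E,c,i,D,A,F,G], logical=[F,G,E,c,i,D,A]
After op 6 (rotate(-2)): offset=3, physical=[E,c,i,D,A,F,G], logical=[D,A,F,G,E,c,i]
After op 7 (swap(5, 2)): offset=3, physical=[E,F,i,D,A,c,G], logical=[D,A,c,G,E,F,i]
After op 8 (rotate(+2)): offset=5, physical=[E,F,i,D,A,c,G], logical=[c,G,E,F,i,D,A]

Answer: G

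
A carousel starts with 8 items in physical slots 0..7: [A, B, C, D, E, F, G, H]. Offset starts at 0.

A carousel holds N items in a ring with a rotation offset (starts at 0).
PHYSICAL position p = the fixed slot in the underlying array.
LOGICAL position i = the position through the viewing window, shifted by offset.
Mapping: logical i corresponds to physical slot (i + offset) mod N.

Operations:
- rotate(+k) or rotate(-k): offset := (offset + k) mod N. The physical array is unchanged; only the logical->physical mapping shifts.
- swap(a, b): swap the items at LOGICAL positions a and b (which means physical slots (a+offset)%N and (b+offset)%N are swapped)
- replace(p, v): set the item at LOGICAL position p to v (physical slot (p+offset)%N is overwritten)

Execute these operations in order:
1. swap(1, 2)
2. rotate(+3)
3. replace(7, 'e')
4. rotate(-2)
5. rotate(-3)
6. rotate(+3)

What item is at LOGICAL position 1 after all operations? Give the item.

Answer: e

Derivation:
After op 1 (swap(1, 2)): offset=0, physical=[A,C,B,D,E,F,G,H], logical=[A,C,B,D,E,F,G,H]
After op 2 (rotate(+3)): offset=3, physical=[A,C,B,D,E,F,G,H], logical=[D,E,F,G,H,A,C,B]
After op 3 (replace(7, 'e')): offset=3, physical=[A,C,e,D,E,F,G,H], logical=[D,E,F,G,H,A,C,e]
After op 4 (rotate(-2)): offset=1, physical=[A,C,e,D,E,F,G,H], logical=[C,e,D,E,F,G,H,A]
After op 5 (rotate(-3)): offset=6, physical=[A,C,e,D,E,F,G,H], logical=[G,H,A,C,e,D,E,F]
After op 6 (rotate(+3)): offset=1, physical=[A,C,e,D,E,F,G,H], logical=[C,e,D,E,F,G,H,A]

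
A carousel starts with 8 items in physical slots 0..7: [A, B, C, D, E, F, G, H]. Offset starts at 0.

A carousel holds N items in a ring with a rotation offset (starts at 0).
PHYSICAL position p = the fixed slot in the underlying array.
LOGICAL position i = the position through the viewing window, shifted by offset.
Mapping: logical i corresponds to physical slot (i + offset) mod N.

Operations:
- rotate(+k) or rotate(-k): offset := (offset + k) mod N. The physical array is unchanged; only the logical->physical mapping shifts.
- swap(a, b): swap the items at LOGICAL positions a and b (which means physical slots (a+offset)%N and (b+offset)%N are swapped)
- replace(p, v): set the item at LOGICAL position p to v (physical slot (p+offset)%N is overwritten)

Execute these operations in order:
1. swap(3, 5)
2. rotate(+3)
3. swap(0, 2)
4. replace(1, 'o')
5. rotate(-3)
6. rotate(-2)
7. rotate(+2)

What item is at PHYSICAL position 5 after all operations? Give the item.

After op 1 (swap(3, 5)): offset=0, physical=[A,B,C,F,E,D,G,H], logical=[A,B,C,F,E,D,G,H]
After op 2 (rotate(+3)): offset=3, physical=[A,B,C,F,E,D,G,H], logical=[F,E,D,G,H,A,B,C]
After op 3 (swap(0, 2)): offset=3, physical=[A,B,C,D,E,F,G,H], logical=[D,E,F,G,H,A,B,C]
After op 4 (replace(1, 'o')): offset=3, physical=[A,B,C,D,o,F,G,H], logical=[D,o,F,G,H,A,B,C]
After op 5 (rotate(-3)): offset=0, physical=[A,B,C,D,o,F,G,H], logical=[A,B,C,D,o,F,G,H]
After op 6 (rotate(-2)): offset=6, physical=[A,B,C,D,o,F,G,H], logical=[G,H,A,B,C,D,o,F]
After op 7 (rotate(+2)): offset=0, physical=[A,B,C,D,o,F,G,H], logical=[A,B,C,D,o,F,G,H]

Answer: F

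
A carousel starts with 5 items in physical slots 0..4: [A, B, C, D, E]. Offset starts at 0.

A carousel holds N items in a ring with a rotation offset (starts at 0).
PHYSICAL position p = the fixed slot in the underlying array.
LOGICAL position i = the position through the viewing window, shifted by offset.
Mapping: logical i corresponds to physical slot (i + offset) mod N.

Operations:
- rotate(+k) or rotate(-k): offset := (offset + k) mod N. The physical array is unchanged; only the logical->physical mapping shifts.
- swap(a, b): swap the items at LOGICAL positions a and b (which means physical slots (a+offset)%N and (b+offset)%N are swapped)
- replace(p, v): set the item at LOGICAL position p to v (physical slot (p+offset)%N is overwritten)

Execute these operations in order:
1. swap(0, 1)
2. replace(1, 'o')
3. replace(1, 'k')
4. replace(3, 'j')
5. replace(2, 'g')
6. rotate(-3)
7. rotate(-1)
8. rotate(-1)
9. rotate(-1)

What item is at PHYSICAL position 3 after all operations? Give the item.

Answer: j

Derivation:
After op 1 (swap(0, 1)): offset=0, physical=[B,A,C,D,E], logical=[B,A,C,D,E]
After op 2 (replace(1, 'o')): offset=0, physical=[B,o,C,D,E], logical=[B,o,C,D,E]
After op 3 (replace(1, 'k')): offset=0, physical=[B,k,C,D,E], logical=[B,k,C,D,E]
After op 4 (replace(3, 'j')): offset=0, physical=[B,k,C,j,E], logical=[B,k,C,j,E]
After op 5 (replace(2, 'g')): offset=0, physical=[B,k,g,j,E], logical=[B,k,g,j,E]
After op 6 (rotate(-3)): offset=2, physical=[B,k,g,j,E], logical=[g,j,E,B,k]
After op 7 (rotate(-1)): offset=1, physical=[B,k,g,j,E], logical=[k,g,j,E,B]
After op 8 (rotate(-1)): offset=0, physical=[B,k,g,j,E], logical=[B,k,g,j,E]
After op 9 (rotate(-1)): offset=4, physical=[B,k,g,j,E], logical=[E,B,k,g,j]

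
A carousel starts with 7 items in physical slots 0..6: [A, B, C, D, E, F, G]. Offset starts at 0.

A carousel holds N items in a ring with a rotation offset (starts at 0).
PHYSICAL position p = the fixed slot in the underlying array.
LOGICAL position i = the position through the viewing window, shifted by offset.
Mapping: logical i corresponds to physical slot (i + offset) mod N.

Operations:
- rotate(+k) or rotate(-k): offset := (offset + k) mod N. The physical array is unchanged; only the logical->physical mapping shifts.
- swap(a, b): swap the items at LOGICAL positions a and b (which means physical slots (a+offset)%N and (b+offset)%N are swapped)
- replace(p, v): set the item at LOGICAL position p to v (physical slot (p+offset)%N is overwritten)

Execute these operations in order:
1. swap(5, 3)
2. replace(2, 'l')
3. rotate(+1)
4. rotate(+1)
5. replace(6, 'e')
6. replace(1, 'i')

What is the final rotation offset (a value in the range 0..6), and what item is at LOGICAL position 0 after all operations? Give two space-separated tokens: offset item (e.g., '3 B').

After op 1 (swap(5, 3)): offset=0, physical=[A,B,C,F,E,D,G], logical=[A,B,C,F,E,D,G]
After op 2 (replace(2, 'l')): offset=0, physical=[A,B,l,F,E,D,G], logical=[A,B,l,F,E,D,G]
After op 3 (rotate(+1)): offset=1, physical=[A,B,l,F,E,D,G], logical=[B,l,F,E,D,G,A]
After op 4 (rotate(+1)): offset=2, physical=[A,B,l,F,E,D,G], logical=[l,F,E,D,G,A,B]
After op 5 (replace(6, 'e')): offset=2, physical=[A,e,l,F,E,D,G], logical=[l,F,E,D,G,A,e]
After op 6 (replace(1, 'i')): offset=2, physical=[A,e,l,i,E,D,G], logical=[l,i,E,D,G,A,e]

Answer: 2 l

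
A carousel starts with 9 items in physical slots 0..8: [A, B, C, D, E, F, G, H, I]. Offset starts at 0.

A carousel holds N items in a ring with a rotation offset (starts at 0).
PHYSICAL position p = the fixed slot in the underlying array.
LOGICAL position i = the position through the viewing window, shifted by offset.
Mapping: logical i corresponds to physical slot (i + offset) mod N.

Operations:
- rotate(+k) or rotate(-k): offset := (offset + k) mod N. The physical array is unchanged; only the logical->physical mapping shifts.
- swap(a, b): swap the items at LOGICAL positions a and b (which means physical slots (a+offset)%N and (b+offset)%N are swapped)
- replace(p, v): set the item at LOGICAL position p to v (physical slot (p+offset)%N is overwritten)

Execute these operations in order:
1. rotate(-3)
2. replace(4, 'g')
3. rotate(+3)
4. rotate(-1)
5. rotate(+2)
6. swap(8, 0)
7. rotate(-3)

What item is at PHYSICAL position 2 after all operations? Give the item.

After op 1 (rotate(-3)): offset=6, physical=[A,B,C,D,E,F,G,H,I], logical=[G,H,I,A,B,C,D,E,F]
After op 2 (replace(4, 'g')): offset=6, physical=[A,g,C,D,E,F,G,H,I], logical=[G,H,I,A,g,C,D,E,F]
After op 3 (rotate(+3)): offset=0, physical=[A,g,C,D,E,F,G,H,I], logical=[A,g,C,D,E,F,G,H,I]
After op 4 (rotate(-1)): offset=8, physical=[A,g,C,D,E,F,G,H,I], logical=[I,A,g,C,D,E,F,G,H]
After op 5 (rotate(+2)): offset=1, physical=[A,g,C,D,E,F,G,H,I], logical=[g,C,D,E,F,G,H,I,A]
After op 6 (swap(8, 0)): offset=1, physical=[g,A,C,D,E,F,G,H,I], logical=[A,C,D,E,F,G,H,I,g]
After op 7 (rotate(-3)): offset=7, physical=[g,A,C,D,E,F,G,H,I], logical=[H,I,g,A,C,D,E,F,G]

Answer: C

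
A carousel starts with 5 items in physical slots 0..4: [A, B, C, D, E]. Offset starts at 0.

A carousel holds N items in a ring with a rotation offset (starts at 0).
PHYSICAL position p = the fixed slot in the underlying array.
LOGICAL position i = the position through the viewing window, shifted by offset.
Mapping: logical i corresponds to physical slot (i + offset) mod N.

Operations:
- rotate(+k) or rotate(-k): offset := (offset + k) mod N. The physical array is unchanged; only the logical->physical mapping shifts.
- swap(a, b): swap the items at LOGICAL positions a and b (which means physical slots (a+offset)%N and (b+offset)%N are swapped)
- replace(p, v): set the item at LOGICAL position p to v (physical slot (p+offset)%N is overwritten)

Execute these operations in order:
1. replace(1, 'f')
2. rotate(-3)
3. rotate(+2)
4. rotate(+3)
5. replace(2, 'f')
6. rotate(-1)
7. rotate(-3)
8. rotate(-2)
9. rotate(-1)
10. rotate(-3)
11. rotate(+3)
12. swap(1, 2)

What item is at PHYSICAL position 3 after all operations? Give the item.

After op 1 (replace(1, 'f')): offset=0, physical=[A,f,C,D,E], logical=[A,f,C,D,E]
After op 2 (rotate(-3)): offset=2, physical=[A,f,C,D,E], logical=[C,D,E,A,f]
After op 3 (rotate(+2)): offset=4, physical=[A,f,C,D,E], logical=[E,A,f,C,D]
After op 4 (rotate(+3)): offset=2, physical=[A,f,C,D,E], logical=[C,D,E,A,f]
After op 5 (replace(2, 'f')): offset=2, physical=[A,f,C,D,f], logical=[C,D,f,A,f]
After op 6 (rotate(-1)): offset=1, physical=[A,f,C,D,f], logical=[f,C,D,f,A]
After op 7 (rotate(-3)): offset=3, physical=[A,f,C,D,f], logical=[D,f,A,f,C]
After op 8 (rotate(-2)): offset=1, physical=[A,f,C,D,f], logical=[f,C,D,f,A]
After op 9 (rotate(-1)): offset=0, physical=[A,f,C,D,f], logical=[A,f,C,D,f]
After op 10 (rotate(-3)): offset=2, physical=[A,f,C,D,f], logical=[C,D,f,A,f]
After op 11 (rotate(+3)): offset=0, physical=[A,f,C,D,f], logical=[A,f,C,D,f]
After op 12 (swap(1, 2)): offset=0, physical=[A,C,f,D,f], logical=[A,C,f,D,f]

Answer: D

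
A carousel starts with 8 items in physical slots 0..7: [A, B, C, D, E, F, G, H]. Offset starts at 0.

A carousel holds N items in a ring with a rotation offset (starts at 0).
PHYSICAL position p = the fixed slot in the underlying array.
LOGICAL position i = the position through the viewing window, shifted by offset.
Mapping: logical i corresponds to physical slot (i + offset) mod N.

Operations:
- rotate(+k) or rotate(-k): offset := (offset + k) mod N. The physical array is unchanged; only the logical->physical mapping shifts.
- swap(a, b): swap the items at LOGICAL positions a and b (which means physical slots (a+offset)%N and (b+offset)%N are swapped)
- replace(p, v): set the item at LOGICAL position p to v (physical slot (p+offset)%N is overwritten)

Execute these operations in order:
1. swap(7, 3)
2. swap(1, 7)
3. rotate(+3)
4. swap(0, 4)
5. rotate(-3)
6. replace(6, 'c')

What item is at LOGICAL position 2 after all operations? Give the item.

After op 1 (swap(7, 3)): offset=0, physical=[A,B,C,H,E,F,G,D], logical=[A,B,C,H,E,F,G,D]
After op 2 (swap(1, 7)): offset=0, physical=[A,D,C,H,E,F,G,B], logical=[A,D,C,H,E,F,G,B]
After op 3 (rotate(+3)): offset=3, physical=[A,D,C,H,E,F,G,B], logical=[H,E,F,G,B,A,D,C]
After op 4 (swap(0, 4)): offset=3, physical=[A,D,C,B,E,F,G,H], logical=[B,E,F,G,H,A,D,C]
After op 5 (rotate(-3)): offset=0, physical=[A,D,C,B,E,F,G,H], logical=[A,D,C,B,E,F,G,H]
After op 6 (replace(6, 'c')): offset=0, physical=[A,D,C,B,E,F,c,H], logical=[A,D,C,B,E,F,c,H]

Answer: C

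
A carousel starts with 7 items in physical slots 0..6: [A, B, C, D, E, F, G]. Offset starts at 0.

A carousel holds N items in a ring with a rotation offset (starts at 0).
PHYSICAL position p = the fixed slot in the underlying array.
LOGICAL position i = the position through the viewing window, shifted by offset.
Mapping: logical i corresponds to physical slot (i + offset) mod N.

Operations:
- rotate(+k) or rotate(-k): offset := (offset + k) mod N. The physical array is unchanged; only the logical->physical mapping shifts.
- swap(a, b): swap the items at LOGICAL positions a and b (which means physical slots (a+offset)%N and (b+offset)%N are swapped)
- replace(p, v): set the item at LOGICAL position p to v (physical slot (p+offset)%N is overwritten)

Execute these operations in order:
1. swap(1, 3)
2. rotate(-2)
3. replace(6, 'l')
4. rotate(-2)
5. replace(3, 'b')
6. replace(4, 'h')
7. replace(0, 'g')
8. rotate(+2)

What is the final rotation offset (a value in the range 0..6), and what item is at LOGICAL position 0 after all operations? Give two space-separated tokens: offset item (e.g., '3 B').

After op 1 (swap(1, 3)): offset=0, physical=[A,D,C,B,E,F,G], logical=[A,D,C,B,E,F,G]
After op 2 (rotate(-2)): offset=5, physical=[A,D,C,B,E,F,G], logical=[F,G,A,D,C,B,E]
After op 3 (replace(6, 'l')): offset=5, physical=[A,D,C,B,l,F,G], logical=[F,G,A,D,C,B,l]
After op 4 (rotate(-2)): offset=3, physical=[A,D,C,B,l,F,G], logical=[B,l,F,G,A,D,C]
After op 5 (replace(3, 'b')): offset=3, physical=[A,D,C,B,l,F,b], logical=[B,l,F,b,A,D,C]
After op 6 (replace(4, 'h')): offset=3, physical=[h,D,C,B,l,F,b], logical=[B,l,F,b,h,D,C]
After op 7 (replace(0, 'g')): offset=3, physical=[h,D,C,g,l,F,b], logical=[g,l,F,b,h,D,C]
After op 8 (rotate(+2)): offset=5, physical=[h,D,C,g,l,F,b], logical=[F,b,h,D,C,g,l]

Answer: 5 F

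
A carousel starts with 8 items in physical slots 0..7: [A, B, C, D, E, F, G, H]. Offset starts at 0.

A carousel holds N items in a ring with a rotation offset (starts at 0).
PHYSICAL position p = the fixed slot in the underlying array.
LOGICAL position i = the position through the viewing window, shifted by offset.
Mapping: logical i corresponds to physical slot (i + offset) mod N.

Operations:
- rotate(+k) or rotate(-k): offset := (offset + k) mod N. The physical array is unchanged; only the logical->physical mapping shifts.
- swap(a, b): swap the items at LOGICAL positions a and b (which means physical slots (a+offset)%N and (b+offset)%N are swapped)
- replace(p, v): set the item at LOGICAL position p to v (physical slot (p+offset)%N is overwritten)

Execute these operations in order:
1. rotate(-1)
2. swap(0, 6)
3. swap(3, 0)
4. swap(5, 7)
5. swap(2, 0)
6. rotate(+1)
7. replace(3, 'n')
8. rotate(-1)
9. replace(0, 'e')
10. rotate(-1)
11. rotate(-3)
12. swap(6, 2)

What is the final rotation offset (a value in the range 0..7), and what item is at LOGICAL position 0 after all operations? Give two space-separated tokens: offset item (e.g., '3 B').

Answer: 3 n

Derivation:
After op 1 (rotate(-1)): offset=7, physical=[A,B,C,D,E,F,G,H], logical=[H,A,B,C,D,E,F,G]
After op 2 (swap(0, 6)): offset=7, physical=[A,B,C,D,E,H,G,F], logical=[F,A,B,C,D,E,H,G]
After op 3 (swap(3, 0)): offset=7, physical=[A,B,F,D,E,H,G,C], logical=[C,A,B,F,D,E,H,G]
After op 4 (swap(5, 7)): offset=7, physical=[A,B,F,D,G,H,E,C], logical=[C,A,B,F,D,G,H,E]
After op 5 (swap(2, 0)): offset=7, physical=[A,C,F,D,G,H,E,B], logical=[B,A,C,F,D,G,H,E]
After op 6 (rotate(+1)): offset=0, physical=[A,C,F,D,G,H,E,B], logical=[A,C,F,D,G,H,E,B]
After op 7 (replace(3, 'n')): offset=0, physical=[A,C,F,n,G,H,E,B], logical=[A,C,F,n,G,H,E,B]
After op 8 (rotate(-1)): offset=7, physical=[A,C,F,n,G,H,E,B], logical=[B,A,C,F,n,G,H,E]
After op 9 (replace(0, 'e')): offset=7, physical=[A,C,F,n,G,H,E,e], logical=[e,A,C,F,n,G,H,E]
After op 10 (rotate(-1)): offset=6, physical=[A,C,F,n,G,H,E,e], logical=[E,e,A,C,F,n,G,H]
After op 11 (rotate(-3)): offset=3, physical=[A,C,F,n,G,H,E,e], logical=[n,G,H,E,e,A,C,F]
After op 12 (swap(6, 2)): offset=3, physical=[A,H,F,n,G,C,E,e], logical=[n,G,C,E,e,A,H,F]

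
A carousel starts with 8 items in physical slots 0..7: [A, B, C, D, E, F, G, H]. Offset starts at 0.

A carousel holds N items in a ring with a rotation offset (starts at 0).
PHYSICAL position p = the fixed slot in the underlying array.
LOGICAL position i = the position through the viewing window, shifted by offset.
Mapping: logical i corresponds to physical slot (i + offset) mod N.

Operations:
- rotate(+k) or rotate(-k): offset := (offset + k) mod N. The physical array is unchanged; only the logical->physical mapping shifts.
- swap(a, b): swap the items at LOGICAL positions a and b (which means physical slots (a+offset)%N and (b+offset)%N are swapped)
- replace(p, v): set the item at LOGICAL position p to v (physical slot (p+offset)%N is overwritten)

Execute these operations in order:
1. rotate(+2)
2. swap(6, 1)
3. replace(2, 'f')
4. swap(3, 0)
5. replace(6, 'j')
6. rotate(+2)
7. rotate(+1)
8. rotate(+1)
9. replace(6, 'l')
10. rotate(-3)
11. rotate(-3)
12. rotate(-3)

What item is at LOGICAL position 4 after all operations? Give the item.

Answer: B

Derivation:
After op 1 (rotate(+2)): offset=2, physical=[A,B,C,D,E,F,G,H], logical=[C,D,E,F,G,H,A,B]
After op 2 (swap(6, 1)): offset=2, physical=[D,B,C,A,E,F,G,H], logical=[C,A,E,F,G,H,D,B]
After op 3 (replace(2, 'f')): offset=2, physical=[D,B,C,A,f,F,G,H], logical=[C,A,f,F,G,H,D,B]
After op 4 (swap(3, 0)): offset=2, physical=[D,B,F,A,f,C,G,H], logical=[F,A,f,C,G,H,D,B]
After op 5 (replace(6, 'j')): offset=2, physical=[j,B,F,A,f,C,G,H], logical=[F,A,f,C,G,H,j,B]
After op 6 (rotate(+2)): offset=4, physical=[j,B,F,A,f,C,G,H], logical=[f,C,G,H,j,B,F,A]
After op 7 (rotate(+1)): offset=5, physical=[j,B,F,A,f,C,G,H], logical=[C,G,H,j,B,F,A,f]
After op 8 (rotate(+1)): offset=6, physical=[j,B,F,A,f,C,G,H], logical=[G,H,j,B,F,A,f,C]
After op 9 (replace(6, 'l')): offset=6, physical=[j,B,F,A,l,C,G,H], logical=[G,H,j,B,F,A,l,C]
After op 10 (rotate(-3)): offset=3, physical=[j,B,F,A,l,C,G,H], logical=[A,l,C,G,H,j,B,F]
After op 11 (rotate(-3)): offset=0, physical=[j,B,F,A,l,C,G,H], logical=[j,B,F,A,l,C,G,H]
After op 12 (rotate(-3)): offset=5, physical=[j,B,F,A,l,C,G,H], logical=[C,G,H,j,B,F,A,l]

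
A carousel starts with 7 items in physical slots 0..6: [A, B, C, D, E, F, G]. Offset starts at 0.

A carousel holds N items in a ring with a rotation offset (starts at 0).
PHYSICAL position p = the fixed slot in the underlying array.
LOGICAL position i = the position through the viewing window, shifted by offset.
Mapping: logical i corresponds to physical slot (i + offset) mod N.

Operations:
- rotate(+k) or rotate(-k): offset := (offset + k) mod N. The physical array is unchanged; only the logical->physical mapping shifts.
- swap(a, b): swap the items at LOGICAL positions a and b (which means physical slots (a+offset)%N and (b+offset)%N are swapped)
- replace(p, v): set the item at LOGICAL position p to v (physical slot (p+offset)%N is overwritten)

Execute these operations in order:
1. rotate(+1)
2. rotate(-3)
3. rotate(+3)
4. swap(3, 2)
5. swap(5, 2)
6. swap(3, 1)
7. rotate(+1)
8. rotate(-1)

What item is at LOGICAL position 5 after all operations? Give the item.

After op 1 (rotate(+1)): offset=1, physical=[A,B,C,D,E,F,G], logical=[B,C,D,E,F,G,A]
After op 2 (rotate(-3)): offset=5, physical=[A,B,C,D,E,F,G], logical=[F,G,A,B,C,D,E]
After op 3 (rotate(+3)): offset=1, physical=[A,B,C,D,E,F,G], logical=[B,C,D,E,F,G,A]
After op 4 (swap(3, 2)): offset=1, physical=[A,B,C,E,D,F,G], logical=[B,C,E,D,F,G,A]
After op 5 (swap(5, 2)): offset=1, physical=[A,B,C,G,D,F,E], logical=[B,C,G,D,F,E,A]
After op 6 (swap(3, 1)): offset=1, physical=[A,B,D,G,C,F,E], logical=[B,D,G,C,F,E,A]
After op 7 (rotate(+1)): offset=2, physical=[A,B,D,G,C,F,E], logical=[D,G,C,F,E,A,B]
After op 8 (rotate(-1)): offset=1, physical=[A,B,D,G,C,F,E], logical=[B,D,G,C,F,E,A]

Answer: E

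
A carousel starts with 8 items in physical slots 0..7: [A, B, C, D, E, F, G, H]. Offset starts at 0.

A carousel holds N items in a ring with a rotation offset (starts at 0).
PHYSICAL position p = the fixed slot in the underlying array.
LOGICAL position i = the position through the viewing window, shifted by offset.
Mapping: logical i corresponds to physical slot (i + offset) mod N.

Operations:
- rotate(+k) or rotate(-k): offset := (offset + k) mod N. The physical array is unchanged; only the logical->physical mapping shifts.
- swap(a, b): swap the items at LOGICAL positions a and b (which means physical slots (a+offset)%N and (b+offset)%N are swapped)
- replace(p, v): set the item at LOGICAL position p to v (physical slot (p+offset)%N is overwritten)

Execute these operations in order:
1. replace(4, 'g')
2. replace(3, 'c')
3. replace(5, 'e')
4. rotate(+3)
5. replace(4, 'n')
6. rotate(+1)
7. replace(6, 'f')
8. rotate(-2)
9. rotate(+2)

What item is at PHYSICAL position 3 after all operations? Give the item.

After op 1 (replace(4, 'g')): offset=0, physical=[A,B,C,D,g,F,G,H], logical=[A,B,C,D,g,F,G,H]
After op 2 (replace(3, 'c')): offset=0, physical=[A,B,C,c,g,F,G,H], logical=[A,B,C,c,g,F,G,H]
After op 3 (replace(5, 'e')): offset=0, physical=[A,B,C,c,g,e,G,H], logical=[A,B,C,c,g,e,G,H]
After op 4 (rotate(+3)): offset=3, physical=[A,B,C,c,g,e,G,H], logical=[c,g,e,G,H,A,B,C]
After op 5 (replace(4, 'n')): offset=3, physical=[A,B,C,c,g,e,G,n], logical=[c,g,e,G,n,A,B,C]
After op 6 (rotate(+1)): offset=4, physical=[A,B,C,c,g,e,G,n], logical=[g,e,G,n,A,B,C,c]
After op 7 (replace(6, 'f')): offset=4, physical=[A,B,f,c,g,e,G,n], logical=[g,e,G,n,A,B,f,c]
After op 8 (rotate(-2)): offset=2, physical=[A,B,f,c,g,e,G,n], logical=[f,c,g,e,G,n,A,B]
After op 9 (rotate(+2)): offset=4, physical=[A,B,f,c,g,e,G,n], logical=[g,e,G,n,A,B,f,c]

Answer: c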